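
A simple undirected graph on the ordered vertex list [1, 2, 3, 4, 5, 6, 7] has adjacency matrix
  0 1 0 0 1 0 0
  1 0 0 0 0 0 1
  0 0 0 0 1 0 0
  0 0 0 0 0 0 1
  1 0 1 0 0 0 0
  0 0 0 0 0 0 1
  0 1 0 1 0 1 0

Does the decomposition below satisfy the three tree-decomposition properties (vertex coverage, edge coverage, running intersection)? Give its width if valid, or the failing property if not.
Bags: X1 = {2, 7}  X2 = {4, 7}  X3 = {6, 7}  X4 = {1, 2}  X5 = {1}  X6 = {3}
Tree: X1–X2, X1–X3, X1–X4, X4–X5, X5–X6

No — vertex 5 appears in no bag.

A tree decomposition must satisfy three properties: every vertex lies in some bag; for every edge, both endpoints lie together in some bag; and for every vertex, the bags containing it form a connected subtree. Here vertex 5 appears in no bag, so the decomposition is invalid.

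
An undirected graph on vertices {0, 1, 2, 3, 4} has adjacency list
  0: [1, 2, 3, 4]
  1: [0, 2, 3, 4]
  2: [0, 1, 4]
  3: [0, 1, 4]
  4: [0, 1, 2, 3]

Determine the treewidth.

3

A width-3 tree decomposition is:
Bags: B1 = {0, 1, 2, 4}  B2 = {0, 1, 3, 4}
Tree: B1–B2
Each bag holds 4 vertices, so the decomposition has width 3, which upper-bounds the treewidth. Conversely, {0, 1, 2, 4} is a clique of size 4, and the vertices of any clique must share a bag in every tree decomposition; so some bag has ≥ 4 vertices and tw(G) ≥ 3. Therefore the treewidth is 3.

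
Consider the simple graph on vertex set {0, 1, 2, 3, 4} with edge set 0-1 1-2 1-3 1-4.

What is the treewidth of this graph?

A width-1 tree decomposition is:
Bags: B1 = {1, 3}  B2 = {1, 2}  B3 = {0, 1}  B4 = {1, 4}
Tree: B1–B2, B2–B3, B1–B4
The largest bag has 2 vertices, giving width 1; this decomposition certifies tw(G) ≤ 1. G has an edge, so its treewidth is at least 1. The upper and lower bounds meet at 1, so that is the treewidth.

1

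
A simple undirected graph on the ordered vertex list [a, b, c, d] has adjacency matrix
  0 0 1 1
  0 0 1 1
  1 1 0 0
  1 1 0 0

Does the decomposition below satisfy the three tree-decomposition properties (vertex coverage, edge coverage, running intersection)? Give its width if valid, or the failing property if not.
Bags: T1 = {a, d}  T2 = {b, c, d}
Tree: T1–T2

No — edge (c,a) lies in no bag.

A tree decomposition must satisfy three properties: every vertex lies in some bag; for every edge, both endpoints lie together in some bag; and for every vertex, the bags containing it form a connected subtree. Here edge (c,a) lies in no bag, so the decomposition is invalid.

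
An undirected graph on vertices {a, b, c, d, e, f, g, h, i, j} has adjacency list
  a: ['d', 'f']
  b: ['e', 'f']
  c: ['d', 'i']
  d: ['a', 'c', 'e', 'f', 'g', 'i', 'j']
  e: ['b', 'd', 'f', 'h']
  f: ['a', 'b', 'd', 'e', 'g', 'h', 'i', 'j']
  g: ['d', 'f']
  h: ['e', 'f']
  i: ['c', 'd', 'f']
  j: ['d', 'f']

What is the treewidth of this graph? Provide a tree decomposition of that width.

Treewidth 2.
One optimal decomposition is:
Bags: B1 = {d, e, f}  B2 = {d, f, i}  B3 = {e, f, h}  B4 = {b, e, f}  B5 = {d, f, g}  B6 = {c, d, i}  B7 = {d, f, j}  B8 = {a, d, f}
Tree: B1–B2, B1–B3, B3–B4, B1–B5, B2–B6, B2–B7, B1–B8

Each bag holds 3 vertices, so the decomposition has width 2, which upper-bounds the treewidth. On the other hand G contains the 3-clique {c, d, i}. A clique must lie in a single bag of any decomposition, so no decomposition can have width below 2. Therefore the treewidth is 2.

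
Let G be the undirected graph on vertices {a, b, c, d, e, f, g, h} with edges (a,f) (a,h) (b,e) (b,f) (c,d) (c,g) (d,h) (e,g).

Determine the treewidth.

A width-2 tree decomposition is:
Bags: B1 = {a, f, h}  B2 = {d, f, h}  B3 = {c, d, f}  B4 = {c, f, g}  B5 = {e, f, g}  B6 = {b, e, f}
Tree: B1–B2, B2–B3, B3–B4, B4–B5, B5–B6
The largest bag has 3 vertices, giving width 2; this decomposition certifies tw(G) ≤ 2. Since f–a–h–d–c–g–e–b–f is a cycle in G, G is not acyclic. Forests are exactly the graphs of treewidth ≤ 1, so tw(G) ≥ 2. Therefore the treewidth is 2.

2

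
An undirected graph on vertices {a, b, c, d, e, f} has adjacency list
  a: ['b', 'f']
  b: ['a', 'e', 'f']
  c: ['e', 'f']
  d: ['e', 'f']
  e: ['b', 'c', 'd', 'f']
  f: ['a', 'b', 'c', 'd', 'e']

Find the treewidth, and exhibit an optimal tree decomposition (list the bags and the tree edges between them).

The largest bag has 3 vertices, giving width 2; this decomposition certifies tw(G) ≤ 2. On the other hand G contains the 3-clique {d, e, f}. A clique must lie in a single bag of any decomposition, so no decomposition can have width below 2. Combining the bounds, tw(G) = 2.

Treewidth 2.
Bags: B1 = {c, e, f}  B2 = {b, e, f}  B3 = {a, b, f}  B4 = {d, e, f}
Tree: B1–B2, B2–B3, B2–B4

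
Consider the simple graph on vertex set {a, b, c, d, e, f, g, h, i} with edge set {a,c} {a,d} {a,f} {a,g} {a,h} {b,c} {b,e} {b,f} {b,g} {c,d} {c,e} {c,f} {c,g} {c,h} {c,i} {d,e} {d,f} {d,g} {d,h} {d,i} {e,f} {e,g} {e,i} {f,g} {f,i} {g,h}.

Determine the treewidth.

4

A width-4 tree decomposition is:
Bags: B1 = {a, c, d, f, g}  B2 = {c, d, e, f, g}  B3 = {b, c, e, f, g}  B4 = {a, c, d, g, h}  B5 = {c, d, e, f, i}
Tree: B1–B2, B2–B3, B1–B4, B2–B5
The largest bag has 5 vertices, giving width 4; this decomposition certifies tw(G) ≤ 4. For the lower bound, the 5 vertices {a, c, d, g, h} are pairwise adjacent, and any tree decomposition puts a clique entirely inside one bag — forcing width ≥ 4. The upper and lower bounds meet at 4, so that is the treewidth.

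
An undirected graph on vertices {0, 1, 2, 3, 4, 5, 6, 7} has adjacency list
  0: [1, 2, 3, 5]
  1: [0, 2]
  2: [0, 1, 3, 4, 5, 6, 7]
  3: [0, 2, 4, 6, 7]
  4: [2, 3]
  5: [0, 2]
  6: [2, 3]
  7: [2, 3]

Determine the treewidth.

A width-2 tree decomposition is:
Bags: B1 = {2, 3, 7}  B2 = {0, 2, 3}  B3 = {2, 3, 6}  B4 = {0, 2, 5}  B5 = {2, 3, 4}  B6 = {0, 1, 2}
Tree: B1–B2, B2–B3, B2–B4, B1–B5, B2–B6
Each bag holds 3 vertices, so the decomposition has width 2, which upper-bounds the treewidth. Conversely, {0, 1, 2} is a clique of size 3, and the vertices of any clique must share a bag in every tree decomposition; so some bag has ≥ 3 vertices and tw(G) ≥ 2. Therefore the treewidth is 2.

2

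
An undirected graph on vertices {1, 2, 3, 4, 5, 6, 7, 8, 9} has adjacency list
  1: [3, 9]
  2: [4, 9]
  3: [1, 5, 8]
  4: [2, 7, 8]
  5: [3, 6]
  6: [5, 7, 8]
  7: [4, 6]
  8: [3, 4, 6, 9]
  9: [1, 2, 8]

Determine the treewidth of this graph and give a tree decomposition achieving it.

Treewidth 3.
One optimal decomposition is:
Bags: B1 = {4, 5, 6, 7}  B2 = {4, 5, 6, 8}  B3 = {3, 4, 5, 8}  B4 = {2, 3, 4, 8}  B5 = {2, 3, 8, 9}  B6 = {1, 2, 3, 9}
Tree: B1–B2, B2–B3, B3–B4, B4–B5, B5–B6

The largest bag has 4 vertices, giving width 3; this decomposition certifies tw(G) ≤ 3. For the lower bound: the 4 vertex sets {5,6,7}, {4}, {8}, {1,2,3,9} are disjoint, each induces a connected subgraph, and every pair is joined by at least one edge of G. Contracting each set to a single vertex therefore yields K_{4} as a minor, and since treewidth is minor-monotone, tw(G) ≥ tw(K_{4}) = 3. Hence tw(G) = 3 exactly.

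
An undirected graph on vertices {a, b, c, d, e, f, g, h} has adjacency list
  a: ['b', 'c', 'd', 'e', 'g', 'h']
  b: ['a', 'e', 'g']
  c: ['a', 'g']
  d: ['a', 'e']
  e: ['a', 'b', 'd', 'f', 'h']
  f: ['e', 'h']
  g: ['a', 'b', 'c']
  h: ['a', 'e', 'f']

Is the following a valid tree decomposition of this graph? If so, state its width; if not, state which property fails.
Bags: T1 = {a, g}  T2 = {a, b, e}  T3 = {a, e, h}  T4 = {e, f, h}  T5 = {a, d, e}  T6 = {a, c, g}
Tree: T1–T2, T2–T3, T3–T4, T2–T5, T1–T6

No — edge (b,g) lies in no bag.

A tree decomposition must satisfy three properties: every vertex lies in some bag; for every edge, both endpoints lie together in some bag; and for every vertex, the bags containing it form a connected subtree. Here edge (b,g) lies in no bag, so the decomposition is invalid.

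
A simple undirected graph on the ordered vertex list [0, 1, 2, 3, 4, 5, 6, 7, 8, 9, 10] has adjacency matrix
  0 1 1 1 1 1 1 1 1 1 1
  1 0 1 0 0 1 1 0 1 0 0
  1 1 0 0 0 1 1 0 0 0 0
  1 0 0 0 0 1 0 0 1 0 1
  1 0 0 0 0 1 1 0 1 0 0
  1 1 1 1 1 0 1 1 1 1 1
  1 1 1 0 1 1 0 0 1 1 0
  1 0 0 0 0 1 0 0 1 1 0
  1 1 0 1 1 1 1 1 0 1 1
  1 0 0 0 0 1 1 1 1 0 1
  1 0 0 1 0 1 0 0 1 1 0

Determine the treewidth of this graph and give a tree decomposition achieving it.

Treewidth 4.
One such decomposition:
Bags: B1 = {0, 3, 5, 8, 10}  B2 = {0, 5, 8, 9, 10}  B3 = {0, 5, 6, 8, 9}  B4 = {0, 1, 5, 6, 8}  B5 = {0, 5, 7, 8, 9}  B6 = {0, 4, 5, 6, 8}  B7 = {0, 1, 2, 5, 6}
Tree: B1–B2, B2–B3, B3–B4, B3–B5, B3–B6, B4–B7

The largest bag has 5 vertices, giving width 4; this decomposition certifies tw(G) ≤ 4. For the lower bound, the 5 vertices {0, 5, 8, 9, 10} are pairwise adjacent, and any tree decomposition puts a clique entirely inside one bag — forcing width ≥ 4. The upper and lower bounds meet at 4, so that is the treewidth.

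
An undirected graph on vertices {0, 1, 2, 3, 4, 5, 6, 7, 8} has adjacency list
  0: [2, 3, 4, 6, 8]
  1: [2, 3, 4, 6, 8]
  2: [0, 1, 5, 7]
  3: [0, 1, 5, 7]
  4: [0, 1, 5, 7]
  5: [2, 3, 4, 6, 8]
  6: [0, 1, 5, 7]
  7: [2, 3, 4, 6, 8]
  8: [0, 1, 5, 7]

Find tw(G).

A width-4 tree decomposition is:
Bags: B1 = {0, 1, 5, 6, 7}  B2 = {0, 1, 2, 5, 7}  B3 = {0, 1, 4, 5, 7}  B4 = {0, 1, 5, 7, 8}  B5 = {0, 1, 3, 5, 7}
Tree: B1–B2, B2–B3, B3–B4, B4–B5
Each bag holds 5 vertices, so the decomposition has width 4, which upper-bounds the treewidth. For the lower bound: the 5 vertex sets {5,6}, {1,2}, {0,4}, {7}, {8} are disjoint, each induces a connected subgraph, and every pair is joined by at least one edge of G. Contracting each set to a single vertex therefore yields K_{5} as a minor, and since treewidth is minor-monotone, tw(G) ≥ tw(K_{5}) = 4. Hence tw(G) = 4 exactly.

4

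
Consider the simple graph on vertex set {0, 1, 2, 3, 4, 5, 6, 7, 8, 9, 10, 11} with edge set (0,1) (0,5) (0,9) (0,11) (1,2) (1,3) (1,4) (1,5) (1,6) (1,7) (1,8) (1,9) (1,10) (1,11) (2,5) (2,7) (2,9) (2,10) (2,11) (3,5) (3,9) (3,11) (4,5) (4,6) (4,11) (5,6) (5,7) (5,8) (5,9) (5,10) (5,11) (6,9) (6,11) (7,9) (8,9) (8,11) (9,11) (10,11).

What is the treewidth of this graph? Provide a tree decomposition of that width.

The largest bag has 5 vertices, giving width 4; this decomposition certifies tw(G) ≤ 4. Conversely, {0, 1, 5, 9, 11} is a clique of size 5, and the vertices of any clique must share a bag in every tree decomposition; so some bag has ≥ 5 vertices and tw(G) ≥ 4. The upper and lower bounds meet at 4, so that is the treewidth.

Treewidth 4.
One optimal decomposition is:
Bags: B1 = {0, 1, 5, 9, 11}  B2 = {1, 2, 5, 9, 11}  B3 = {1, 2, 5, 10, 11}  B4 = {1, 5, 8, 9, 11}  B5 = {1, 2, 5, 7, 9}  B6 = {1, 3, 5, 9, 11}  B7 = {1, 5, 6, 9, 11}  B8 = {1, 4, 5, 6, 11}
Tree: B1–B2, B2–B3, B2–B4, B2–B5, B1–B6, B2–B7, B7–B8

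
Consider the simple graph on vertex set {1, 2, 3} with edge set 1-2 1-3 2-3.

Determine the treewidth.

A width-2 tree decomposition is:
Bags: B1 = {1, 2, 3}
Tree: (single bag)
With just one bag of size 3, the width is 3 − 1 = 2, so tw(G) ≤ 2. Conversely, {1, 2, 3} is a clique of size 3, and the vertices of any clique must share a bag in every tree decomposition; so some bag has ≥ 3 vertices and tw(G) ≥ 2. Hence tw(G) = 2 exactly.

2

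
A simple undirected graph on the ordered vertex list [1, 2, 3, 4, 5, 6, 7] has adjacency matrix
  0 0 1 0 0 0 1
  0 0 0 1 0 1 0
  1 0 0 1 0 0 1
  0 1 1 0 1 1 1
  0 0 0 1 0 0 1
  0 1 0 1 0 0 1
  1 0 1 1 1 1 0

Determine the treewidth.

A width-2 tree decomposition is:
Bags: B1 = {4, 6, 7}  B2 = {2, 4, 6}  B3 = {3, 4, 7}  B4 = {1, 3, 7}  B5 = {4, 5, 7}
Tree: B1–B2, B1–B3, B3–B4, B1–B5
Each bag holds 3 vertices, so the decomposition has width 2, which upper-bounds the treewidth. On the other hand G contains the 3-clique {1, 3, 7}. A clique must lie in a single bag of any decomposition, so no decomposition can have width below 2. Combining the bounds, tw(G) = 2.

2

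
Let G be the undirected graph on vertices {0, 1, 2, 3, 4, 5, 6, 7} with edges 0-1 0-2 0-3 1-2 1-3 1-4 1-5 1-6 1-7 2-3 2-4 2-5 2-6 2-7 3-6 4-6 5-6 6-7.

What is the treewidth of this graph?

A width-3 tree decomposition is:
Bags: B1 = {1, 2, 6, 7}  B2 = {1, 2, 4, 6}  B3 = {1, 2, 3, 6}  B4 = {0, 1, 2, 3}  B5 = {1, 2, 5, 6}
Tree: B1–B2, B2–B3, B3–B4, B1–B5
Every bag has size at most 4, so the width is 4 − 1 = 3 and tw(G) ≤ 3. On the other hand G contains the 4-clique {0, 1, 2, 3}. A clique must lie in a single bag of any decomposition, so no decomposition can have width below 3. Combining the bounds, tw(G) = 3.

3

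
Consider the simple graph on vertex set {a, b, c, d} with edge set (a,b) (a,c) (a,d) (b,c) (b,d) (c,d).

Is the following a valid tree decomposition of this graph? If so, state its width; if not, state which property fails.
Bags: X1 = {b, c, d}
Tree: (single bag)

No — vertex a appears in no bag.

A tree decomposition must satisfy three properties: every vertex lies in some bag; for every edge, both endpoints lie together in some bag; and for every vertex, the bags containing it form a connected subtree. Here vertex a appears in no bag, so the decomposition is invalid.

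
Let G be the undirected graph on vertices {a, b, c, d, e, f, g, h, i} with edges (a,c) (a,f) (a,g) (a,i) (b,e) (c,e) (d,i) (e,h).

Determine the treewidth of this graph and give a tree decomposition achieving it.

Every bag has size at most 2, so the width is 2 − 1 = 1 and tw(G) ≤ 1. G has an edge, so its treewidth is at least 1. Combining the bounds, tw(G) = 1.

Treewidth 1.
One optimal decomposition is:
Bags: B1 = {a, i}  B2 = {a, g}  B3 = {d, i}  B4 = {a, c}  B5 = {c, e}  B6 = {b, e}  B7 = {a, f}  B8 = {e, h}
Tree: B1–B2, B1–B3, B1–B4, B4–B5, B5–B6, B2–B7, B6–B8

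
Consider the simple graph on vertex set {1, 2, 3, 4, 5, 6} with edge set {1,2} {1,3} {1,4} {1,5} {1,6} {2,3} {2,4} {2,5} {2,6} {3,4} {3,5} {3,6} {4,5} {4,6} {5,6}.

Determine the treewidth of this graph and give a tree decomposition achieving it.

With just one bag of size 6, the width is 6 − 1 = 5, so tw(G) ≤ 5. Conversely, {1, 2, 3, 4, 5, 6} is a clique of size 6, and the vertices of any clique must share a bag in every tree decomposition; so some bag has ≥ 6 vertices and tw(G) ≥ 5. The upper and lower bounds meet at 5, so that is the treewidth.

Treewidth 5.
One optimal decomposition is:
Bags: B1 = {1, 2, 3, 4, 5, 6}
Tree: (single bag)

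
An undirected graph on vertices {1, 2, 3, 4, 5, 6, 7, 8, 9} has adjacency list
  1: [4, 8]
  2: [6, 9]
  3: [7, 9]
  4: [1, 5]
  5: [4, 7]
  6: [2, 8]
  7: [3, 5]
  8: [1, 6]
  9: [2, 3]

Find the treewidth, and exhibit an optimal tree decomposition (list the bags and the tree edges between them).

Treewidth 2.
Bags: B1 = {1, 4, 5}  B2 = {1, 5, 8}  B3 = {5, 6, 8}  B4 = {2, 5, 6}  B5 = {2, 5, 9}  B6 = {3, 5, 9}  B7 = {3, 5, 7}
Tree: B1–B2, B2–B3, B3–B4, B4–B5, B5–B6, B6–B7

The largest bag has 3 vertices, giving width 2; this decomposition certifies tw(G) ≤ 2. For the lower bound, G contains the cycle 5–4–1–8–6–2–9–3–7–5, so G is not a forest; only forests have treewidth ≤ 1, hence tw(G) ≥ 2. The upper and lower bounds meet at 2, so that is the treewidth.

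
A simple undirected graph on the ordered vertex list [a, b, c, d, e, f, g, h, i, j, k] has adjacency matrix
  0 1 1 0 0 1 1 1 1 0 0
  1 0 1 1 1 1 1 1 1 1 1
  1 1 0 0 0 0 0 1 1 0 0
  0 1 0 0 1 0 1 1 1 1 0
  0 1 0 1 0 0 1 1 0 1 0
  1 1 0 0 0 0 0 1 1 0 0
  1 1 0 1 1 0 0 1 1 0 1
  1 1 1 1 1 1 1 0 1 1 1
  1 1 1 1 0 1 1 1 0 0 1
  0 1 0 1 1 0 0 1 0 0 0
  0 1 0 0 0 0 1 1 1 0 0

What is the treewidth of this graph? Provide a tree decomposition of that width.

The largest bag has 5 vertices, giving width 4; this decomposition certifies tw(G) ≤ 4. Conversely, {b, d, e, h, j} is a clique of size 5, and the vertices of any clique must share a bag in every tree decomposition; so some bag has ≥ 5 vertices and tw(G) ≥ 4. Hence tw(G) = 4 exactly.

Treewidth 4.
One such decomposition:
Bags: B1 = {a, b, f, h, i}  B2 = {a, b, g, h, i}  B3 = {b, d, g, h, i}  B4 = {b, d, e, g, h}  B5 = {b, g, h, i, k}  B6 = {a, b, c, h, i}  B7 = {b, d, e, h, j}
Tree: B1–B2, B2–B3, B3–B4, B2–B5, B1–B6, B4–B7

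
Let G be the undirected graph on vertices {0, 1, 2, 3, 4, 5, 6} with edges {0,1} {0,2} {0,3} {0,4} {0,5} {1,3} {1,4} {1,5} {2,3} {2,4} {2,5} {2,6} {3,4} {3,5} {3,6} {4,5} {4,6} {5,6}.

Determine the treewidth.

A width-4 tree decomposition is:
Bags: B1 = {0, 2, 3, 4, 5}  B2 = {2, 3, 4, 5, 6}  B3 = {0, 1, 3, 4, 5}
Tree: B1–B2, B1–B3
The largest bag has 5 vertices, giving width 4; this decomposition certifies tw(G) ≤ 4. On the other hand G contains the 5-clique {0, 1, 3, 4, 5}. A clique must lie in a single bag of any decomposition, so no decomposition can have width below 4. Combining the bounds, tw(G) = 4.

4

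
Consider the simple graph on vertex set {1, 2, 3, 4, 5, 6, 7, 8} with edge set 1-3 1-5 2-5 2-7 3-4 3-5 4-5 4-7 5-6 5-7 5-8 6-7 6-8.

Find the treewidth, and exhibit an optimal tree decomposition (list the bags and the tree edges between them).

The largest bag has 3 vertices, giving width 2; this decomposition certifies tw(G) ≤ 2. On the other hand G contains the 3-clique {5, 6, 8}. A clique must lie in a single bag of any decomposition, so no decomposition can have width below 2. The upper and lower bounds meet at 2, so that is the treewidth.

Treewidth 2.
One such decomposition:
Bags: B1 = {5, 6, 7}  B2 = {4, 5, 7}  B3 = {2, 5, 7}  B4 = {3, 4, 5}  B5 = {5, 6, 8}  B6 = {1, 3, 5}
Tree: B1–B2, B1–B3, B2–B4, B1–B5, B4–B6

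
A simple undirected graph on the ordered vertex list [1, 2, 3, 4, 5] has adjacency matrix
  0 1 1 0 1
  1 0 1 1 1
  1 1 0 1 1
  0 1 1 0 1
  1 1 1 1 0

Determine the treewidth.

3

A width-3 tree decomposition is:
Bags: B1 = {1, 2, 3, 5}  B2 = {2, 3, 4, 5}
Tree: B1–B2
Every bag has size at most 4, so the width is 4 − 1 = 3 and tw(G) ≤ 3. For the lower bound, the 4 vertices {1, 2, 3, 5} are pairwise adjacent, and any tree decomposition puts a clique entirely inside one bag — forcing width ≥ 3. Combining the bounds, tw(G) = 3.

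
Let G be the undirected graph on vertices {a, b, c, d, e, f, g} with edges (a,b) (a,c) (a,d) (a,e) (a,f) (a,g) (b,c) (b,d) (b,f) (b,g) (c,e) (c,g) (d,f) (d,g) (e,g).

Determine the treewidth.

3

A width-3 tree decomposition is:
Bags: B1 = {a, b, d, g}  B2 = {a, b, c, g}  B3 = {a, c, e, g}  B4 = {a, b, d, f}
Tree: B1–B2, B2–B3, B1–B4
Every bag has size at most 4, so the width is 4 − 1 = 3 and tw(G) ≤ 3. On the other hand G contains the 4-clique {a, b, d, g}. A clique must lie in a single bag of any decomposition, so no decomposition can have width below 3. The upper and lower bounds meet at 3, so that is the treewidth.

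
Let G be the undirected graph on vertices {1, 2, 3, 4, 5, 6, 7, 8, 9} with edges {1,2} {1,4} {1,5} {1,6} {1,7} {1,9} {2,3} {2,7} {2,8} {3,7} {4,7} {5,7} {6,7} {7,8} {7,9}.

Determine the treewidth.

2

A width-2 tree decomposition is:
Bags: B1 = {1, 4, 7}  B2 = {1, 2, 7}  B3 = {1, 7, 9}  B4 = {1, 6, 7}  B5 = {1, 5, 7}  B6 = {2, 3, 7}  B7 = {2, 7, 8}
Tree: B1–B2, B2–B3, B2–B4, B3–B5, B2–B6, B6–B7
Every bag has size at most 3, so the width is 3 − 1 = 2 and tw(G) ≤ 2. On the other hand G contains the 3-clique {2, 7, 8}. A clique must lie in a single bag of any decomposition, so no decomposition can have width below 2. Therefore the treewidth is 2.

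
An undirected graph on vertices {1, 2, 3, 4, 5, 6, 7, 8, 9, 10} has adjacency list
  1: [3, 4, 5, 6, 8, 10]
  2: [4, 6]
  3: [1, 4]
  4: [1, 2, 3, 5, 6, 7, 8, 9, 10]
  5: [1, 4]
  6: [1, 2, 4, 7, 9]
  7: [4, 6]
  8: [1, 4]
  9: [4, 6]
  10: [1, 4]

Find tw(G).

A width-2 tree decomposition is:
Bags: B1 = {1, 4, 8}  B2 = {1, 4, 5}  B3 = {1, 4, 6}  B4 = {4, 6, 7}  B5 = {1, 4, 10}  B6 = {1, 3, 4}  B7 = {2, 4, 6}  B8 = {4, 6, 9}
Tree: B1–B2, B2–B3, B3–B4, B3–B5, B2–B6, B4–B7, B3–B8
Every bag has size at most 3, so the width is 3 − 1 = 2 and tw(G) ≤ 2. Conversely, {1, 3, 4} is a clique of size 3, and the vertices of any clique must share a bag in every tree decomposition; so some bag has ≥ 3 vertices and tw(G) ≥ 2. Combining the bounds, tw(G) = 2.

2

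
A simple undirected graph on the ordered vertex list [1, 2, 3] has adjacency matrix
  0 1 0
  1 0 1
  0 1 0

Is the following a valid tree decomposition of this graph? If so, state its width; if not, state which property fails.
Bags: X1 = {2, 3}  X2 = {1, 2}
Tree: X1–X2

Vertex coverage: the bags together contain {1, 2, 3}, the full vertex set. Edge coverage: each edge of G has both endpoints in at least one bag. Running intersection: for every vertex, the bags containing it form a connected subtree. All three properties hold, so this is a valid tree decomposition of width max|bag| − 1 = 1, and hence tw(G) ≤ 1.

Yes; width 1.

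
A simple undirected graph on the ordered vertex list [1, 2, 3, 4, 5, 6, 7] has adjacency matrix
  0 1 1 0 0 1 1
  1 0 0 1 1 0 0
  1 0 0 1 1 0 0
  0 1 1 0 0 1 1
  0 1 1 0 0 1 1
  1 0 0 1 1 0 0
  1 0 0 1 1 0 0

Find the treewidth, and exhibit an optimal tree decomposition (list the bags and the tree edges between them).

The largest bag has 4 vertices, giving width 3; this decomposition certifies tw(G) ≤ 3. For the lower bound: the 4 vertex sets {1,3}, {4,6}, {5}, {7} are disjoint, each induces a connected subgraph, and every pair is joined by at least one edge of G. Contracting each set to a single vertex therefore yields K_{4} as a minor, and since treewidth is minor-monotone, tw(G) ≥ tw(K_{4}) = 3. The upper and lower bounds meet at 3, so that is the treewidth.

Treewidth 3.
One such decomposition:
Bags: B1 = {1, 3, 4, 5}  B2 = {1, 4, 5, 6}  B3 = {1, 4, 5, 7}  B4 = {1, 2, 4, 5}
Tree: B1–B2, B2–B3, B3–B4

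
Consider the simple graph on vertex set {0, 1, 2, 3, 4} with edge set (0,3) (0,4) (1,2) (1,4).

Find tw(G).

1

A width-1 tree decomposition is:
Bags: B1 = {1, 2}  B2 = {1, 4}  B3 = {0, 4}  B4 = {0, 3}
Tree: B1–B2, B2–B3, B3–B4
Every bag has size at most 2, so the width is 2 − 1 = 1 and tw(G) ≤ 1. Any graph with an edge has treewidth ≥ 1, and G has the edge 2–1. The upper and lower bounds meet at 1, so that is the treewidth.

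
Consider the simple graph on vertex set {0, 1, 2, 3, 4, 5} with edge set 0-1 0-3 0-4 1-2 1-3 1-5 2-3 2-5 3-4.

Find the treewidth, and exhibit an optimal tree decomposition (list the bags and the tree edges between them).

Every bag has size at most 3, so the width is 3 − 1 = 2 and tw(G) ≤ 2. Conversely, {0, 1, 3} is a clique of size 3, and the vertices of any clique must share a bag in every tree decomposition; so some bag has ≥ 3 vertices and tw(G) ≥ 2. Therefore the treewidth is 2.

Treewidth 2.
Bags: B1 = {0, 1, 3}  B2 = {1, 2, 3}  B3 = {0, 3, 4}  B4 = {1, 2, 5}
Tree: B1–B2, B1–B3, B2–B4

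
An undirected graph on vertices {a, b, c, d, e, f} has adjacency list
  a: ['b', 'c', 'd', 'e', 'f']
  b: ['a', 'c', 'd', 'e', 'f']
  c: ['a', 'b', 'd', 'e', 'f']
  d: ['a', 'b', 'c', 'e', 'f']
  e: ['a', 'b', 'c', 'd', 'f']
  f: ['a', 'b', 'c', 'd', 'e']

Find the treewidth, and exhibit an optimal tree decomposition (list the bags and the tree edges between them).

With just one bag of size 6, the width is 6 − 1 = 5, so tw(G) ≤ 5. On the other hand G contains the 6-clique {a, b, c, d, e, f}. A clique must lie in a single bag of any decomposition, so no decomposition can have width below 5. The upper and lower bounds meet at 5, so that is the treewidth.

Treewidth 5.
Bags: B1 = {a, b, c, d, e, f}
Tree: (single bag)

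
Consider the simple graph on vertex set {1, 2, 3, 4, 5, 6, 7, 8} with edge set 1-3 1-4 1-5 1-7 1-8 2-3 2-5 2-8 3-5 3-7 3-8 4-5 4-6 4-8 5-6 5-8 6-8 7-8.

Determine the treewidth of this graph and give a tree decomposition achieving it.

Every bag has size at most 4, so the width is 4 − 1 = 3 and tw(G) ≤ 3. Conversely, {1, 3, 5, 8} is a clique of size 4, and the vertices of any clique must share a bag in every tree decomposition; so some bag has ≥ 4 vertices and tw(G) ≥ 3. Hence tw(G) = 3 exactly.

Treewidth 3.
One optimal decomposition is:
Bags: B1 = {2, 3, 5, 8}  B2 = {1, 3, 5, 8}  B3 = {1, 3, 7, 8}  B4 = {1, 4, 5, 8}  B5 = {4, 5, 6, 8}
Tree: B1–B2, B2–B3, B2–B4, B4–B5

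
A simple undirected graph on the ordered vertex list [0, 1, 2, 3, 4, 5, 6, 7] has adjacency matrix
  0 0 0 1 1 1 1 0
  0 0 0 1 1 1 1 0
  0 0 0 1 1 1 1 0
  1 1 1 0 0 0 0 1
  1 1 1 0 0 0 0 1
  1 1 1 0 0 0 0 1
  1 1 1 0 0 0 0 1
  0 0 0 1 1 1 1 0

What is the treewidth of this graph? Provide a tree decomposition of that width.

Treewidth 4.
One such decomposition:
Bags: B1 = {3, 4, 5, 6, 7}  B2 = {1, 3, 4, 5, 6}  B3 = {0, 3, 4, 5, 6}  B4 = {2, 3, 4, 5, 6}
Tree: B1–B2, B2–B3, B3–B4

The largest bag has 5 vertices, giving width 4; this decomposition certifies tw(G) ≤ 4. For the lower bound: the 5 vertex sets {6,7}, {1,3}, {0,5}, {4}, {2} are disjoint, each induces a connected subgraph, and every pair is joined by at least one edge of G. Contracting each set to a single vertex therefore yields K_{5} as a minor, and since treewidth is minor-monotone, tw(G) ≥ tw(K_{5}) = 4. Combining the bounds, tw(G) = 4.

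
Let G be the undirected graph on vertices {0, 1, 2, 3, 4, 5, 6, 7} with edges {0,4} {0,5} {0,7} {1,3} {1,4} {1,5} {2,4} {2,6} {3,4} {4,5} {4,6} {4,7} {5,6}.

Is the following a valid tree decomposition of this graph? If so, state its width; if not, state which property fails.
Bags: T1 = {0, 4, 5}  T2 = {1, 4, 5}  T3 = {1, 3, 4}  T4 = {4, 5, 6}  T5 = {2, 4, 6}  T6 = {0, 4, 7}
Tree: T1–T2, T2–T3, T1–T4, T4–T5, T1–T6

Yes; width 2.

Every vertex of G appears in some bag (union = {0, 1, 2, 3, 4, 5, 6, 7}); every edge is covered by a bag; and for each vertex v the set of bags containing v is connected in the bag tree. The decomposition is therefore valid. The largest bag has 3 vertices, so the width is 2.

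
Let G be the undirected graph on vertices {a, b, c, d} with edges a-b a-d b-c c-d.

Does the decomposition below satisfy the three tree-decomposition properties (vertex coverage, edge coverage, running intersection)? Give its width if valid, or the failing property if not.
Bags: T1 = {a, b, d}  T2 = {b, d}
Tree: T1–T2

No — vertex c appears in no bag.

A tree decomposition must satisfy three properties: every vertex lies in some bag; for every edge, both endpoints lie together in some bag; and for every vertex, the bags containing it form a connected subtree. Here vertex c appears in no bag, so the decomposition is invalid.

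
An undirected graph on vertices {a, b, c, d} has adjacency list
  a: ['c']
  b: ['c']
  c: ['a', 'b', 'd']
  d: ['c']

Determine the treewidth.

1

A width-1 tree decomposition is:
Bags: B1 = {b, c}  B2 = {a, c}  B3 = {c, d}
Tree: B1–B2, B1–B3
Every bag has size at most 2, so the width is 2 − 1 = 1 and tw(G) ≤ 1. Any graph with an edge has treewidth ≥ 1, and G has the edge b–c. Combining the bounds, tw(G) = 1.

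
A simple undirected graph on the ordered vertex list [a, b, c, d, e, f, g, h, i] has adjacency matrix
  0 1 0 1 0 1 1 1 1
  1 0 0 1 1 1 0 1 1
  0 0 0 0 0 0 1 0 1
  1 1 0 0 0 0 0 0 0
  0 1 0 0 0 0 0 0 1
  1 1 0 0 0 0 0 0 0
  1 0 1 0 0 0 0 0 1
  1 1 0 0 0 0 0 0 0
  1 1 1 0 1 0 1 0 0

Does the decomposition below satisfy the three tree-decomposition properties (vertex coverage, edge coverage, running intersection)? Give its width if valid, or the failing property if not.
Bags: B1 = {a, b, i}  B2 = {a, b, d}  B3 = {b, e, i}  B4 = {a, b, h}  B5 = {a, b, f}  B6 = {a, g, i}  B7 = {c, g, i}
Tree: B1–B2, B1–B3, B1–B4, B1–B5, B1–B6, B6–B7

Vertex coverage: the bags together contain {a, b, c, d, e, f, g, h, i}, the full vertex set. Edge coverage: each edge of G has both endpoints in at least one bag. Running intersection: for every vertex, the bags containing it form a connected subtree. All three properties hold, so this is a valid tree decomposition of width max|bag| − 1 = 2, and hence tw(G) ≤ 2.

Yes; width 2.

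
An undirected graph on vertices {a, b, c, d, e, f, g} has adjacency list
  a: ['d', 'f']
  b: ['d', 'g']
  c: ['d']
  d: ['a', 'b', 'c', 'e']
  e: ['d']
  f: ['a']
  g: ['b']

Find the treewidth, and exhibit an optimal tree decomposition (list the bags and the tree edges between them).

Each bag holds 2 vertices, so the decomposition has width 1, which upper-bounds the treewidth. Since G has at least one edge (e.g. g–b), it is not an edgeless graph, so tw(G) ≥ 1. Hence tw(G) = 1 exactly.

Treewidth 1.
Bags: B1 = {b, g}  B2 = {b, d}  B3 = {a, d}  B4 = {c, d}  B5 = {d, e}  B6 = {a, f}
Tree: B1–B2, B2–B3, B2–B4, B2–B5, B3–B6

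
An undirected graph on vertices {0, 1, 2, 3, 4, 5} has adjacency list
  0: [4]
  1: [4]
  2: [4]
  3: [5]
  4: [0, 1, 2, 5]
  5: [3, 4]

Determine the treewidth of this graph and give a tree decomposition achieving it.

Each bag holds 2 vertices, so the decomposition has width 1, which upper-bounds the treewidth. G has an edge, so its treewidth is at least 1. The upper and lower bounds meet at 1, so that is the treewidth.

Treewidth 1.
One such decomposition:
Bags: B1 = {4, 5}  B2 = {1, 4}  B3 = {2, 4}  B4 = {0, 4}  B5 = {3, 5}
Tree: B1–B2, B1–B3, B1–B4, B1–B5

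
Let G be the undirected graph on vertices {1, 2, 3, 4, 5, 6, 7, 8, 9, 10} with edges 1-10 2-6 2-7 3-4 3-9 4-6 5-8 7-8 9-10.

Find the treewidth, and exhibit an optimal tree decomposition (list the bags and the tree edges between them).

The largest bag has 2 vertices, giving width 1; this decomposition certifies tw(G) ≤ 1. G has an edge, so its treewidth is at least 1. Therefore the treewidth is 1.

Treewidth 1.
One such decomposition:
Bags: B1 = {1, 10}  B2 = {9, 10}  B3 = {3, 9}  B4 = {3, 4}  B5 = {4, 6}  B6 = {2, 6}  B7 = {2, 7}  B8 = {7, 8}  B9 = {5, 8}
Tree: B1–B2, B2–B3, B3–B4, B4–B5, B5–B6, B6–B7, B7–B8, B8–B9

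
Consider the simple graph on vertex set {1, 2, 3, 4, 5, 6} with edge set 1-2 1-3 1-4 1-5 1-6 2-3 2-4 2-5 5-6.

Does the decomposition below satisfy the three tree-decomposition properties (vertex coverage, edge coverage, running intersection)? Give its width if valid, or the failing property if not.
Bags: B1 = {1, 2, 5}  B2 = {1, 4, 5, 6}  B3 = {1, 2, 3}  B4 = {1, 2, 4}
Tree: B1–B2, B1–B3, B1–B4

No — bags containing vertex 4 are not connected in the tree.

A tree decomposition must satisfy three properties: every vertex lies in some bag; for every edge, both endpoints lie together in some bag; and for every vertex, the bags containing it form a connected subtree. Here bags containing vertex 4 are not connected in the tree, so the decomposition is invalid.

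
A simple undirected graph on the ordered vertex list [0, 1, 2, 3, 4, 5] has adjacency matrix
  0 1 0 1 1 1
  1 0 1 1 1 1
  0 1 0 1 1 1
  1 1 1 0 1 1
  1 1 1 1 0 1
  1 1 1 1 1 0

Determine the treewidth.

4

A width-4 tree decomposition is:
Bags: B1 = {1, 2, 3, 4, 5}  B2 = {0, 1, 3, 4, 5}
Tree: B1–B2
Every bag has size at most 5, so the width is 5 − 1 = 4 and tw(G) ≤ 4. For the lower bound, the 5 vertices {0, 1, 3, 4, 5} are pairwise adjacent, and any tree decomposition puts a clique entirely inside one bag — forcing width ≥ 4. Hence tw(G) = 4 exactly.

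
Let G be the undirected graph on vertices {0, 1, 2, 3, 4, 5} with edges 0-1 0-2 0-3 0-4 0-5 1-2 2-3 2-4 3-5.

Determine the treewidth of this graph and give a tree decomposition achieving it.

The largest bag has 3 vertices, giving width 2; this decomposition certifies tw(G) ≤ 2. For the lower bound, the 3 vertices {0, 1, 2} are pairwise adjacent, and any tree decomposition puts a clique entirely inside one bag — forcing width ≥ 2. Hence tw(G) = 2 exactly.

Treewidth 2.
One such decomposition:
Bags: B1 = {0, 3, 5}  B2 = {0, 2, 3}  B3 = {0, 1, 2}  B4 = {0, 2, 4}
Tree: B1–B2, B2–B3, B3–B4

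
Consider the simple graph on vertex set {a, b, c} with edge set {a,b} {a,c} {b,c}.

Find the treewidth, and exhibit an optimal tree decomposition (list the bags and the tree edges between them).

With just one bag of size 3, the width is 3 − 1 = 2, so tw(G) ≤ 2. Conversely, {a, b, c} is a clique of size 3, and the vertices of any clique must share a bag in every tree decomposition; so some bag has ≥ 3 vertices and tw(G) ≥ 2. Hence tw(G) = 2 exactly.

Treewidth 2.
Bags: B1 = {a, b, c}
Tree: (single bag)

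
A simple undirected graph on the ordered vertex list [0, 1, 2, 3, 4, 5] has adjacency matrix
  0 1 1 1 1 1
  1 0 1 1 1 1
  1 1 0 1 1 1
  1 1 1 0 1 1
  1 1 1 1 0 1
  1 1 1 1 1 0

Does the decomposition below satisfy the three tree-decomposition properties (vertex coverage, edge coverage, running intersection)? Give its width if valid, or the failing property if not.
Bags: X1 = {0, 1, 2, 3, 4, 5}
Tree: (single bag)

Yes; width 5.

Vertex coverage: the bags together contain {0, 1, 2, 3, 4, 5}, the full vertex set. Edge coverage: each edge of G has both endpoints in at least one bag. Running intersection: for every vertex, the bags containing it form a connected subtree. All three properties hold, so this is a valid tree decomposition of width max|bag| − 1 = 5, and hence tw(G) ≤ 5.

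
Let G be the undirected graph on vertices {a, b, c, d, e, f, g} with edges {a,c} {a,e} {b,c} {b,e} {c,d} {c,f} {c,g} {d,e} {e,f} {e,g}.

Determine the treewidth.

2

A width-2 tree decomposition is:
Bags: B1 = {a, c, e}  B2 = {b, c, e}  B3 = {c, e, f}  B4 = {c, e, g}  B5 = {c, d, e}
Tree: B1–B2, B2–B3, B3–B4, B4–B5
Every bag has size at most 3, so the width is 3 − 1 = 2 and tw(G) ≤ 2. Since e–a–c–b–e is a cycle in G, G is not acyclic. Forests are exactly the graphs of treewidth ≤ 1, so tw(G) ≥ 2. The upper and lower bounds meet at 2, so that is the treewidth.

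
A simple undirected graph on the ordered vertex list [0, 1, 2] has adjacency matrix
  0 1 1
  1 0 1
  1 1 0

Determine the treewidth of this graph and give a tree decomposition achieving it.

Treewidth 2.
One such decomposition:
Bags: B1 = {0, 1, 2}
Tree: (single bag)

A single bag containing all 3 vertices is trivially a valid decomposition of width 2. On the other hand G contains the 3-clique {0, 1, 2}. A clique must lie in a single bag of any decomposition, so no decomposition can have width below 2. Hence tw(G) = 2 exactly.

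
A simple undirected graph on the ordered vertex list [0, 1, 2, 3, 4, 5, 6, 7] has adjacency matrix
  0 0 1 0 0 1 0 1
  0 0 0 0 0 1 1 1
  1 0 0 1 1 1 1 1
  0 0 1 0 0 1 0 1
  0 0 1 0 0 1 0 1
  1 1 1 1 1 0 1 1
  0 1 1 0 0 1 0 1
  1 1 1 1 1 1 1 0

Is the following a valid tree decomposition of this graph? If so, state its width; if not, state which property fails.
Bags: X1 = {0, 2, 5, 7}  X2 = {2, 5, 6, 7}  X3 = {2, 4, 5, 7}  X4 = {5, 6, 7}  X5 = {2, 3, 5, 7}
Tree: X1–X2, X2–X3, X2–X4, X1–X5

No — vertex 1 appears in no bag.

A tree decomposition must satisfy three properties: every vertex lies in some bag; for every edge, both endpoints lie together in some bag; and for every vertex, the bags containing it form a connected subtree. Here vertex 1 appears in no bag, so the decomposition is invalid.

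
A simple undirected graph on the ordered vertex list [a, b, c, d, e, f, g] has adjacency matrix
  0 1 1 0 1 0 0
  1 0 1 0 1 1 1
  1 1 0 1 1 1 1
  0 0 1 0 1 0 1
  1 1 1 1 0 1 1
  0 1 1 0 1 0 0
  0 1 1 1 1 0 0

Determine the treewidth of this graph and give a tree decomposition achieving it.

Every bag has size at most 4, so the width is 4 − 1 = 3 and tw(G) ≤ 3. For the lower bound, the 4 vertices {c, d, e, g} are pairwise adjacent, and any tree decomposition puts a clique entirely inside one bag — forcing width ≥ 3. Hence tw(G) = 3 exactly.

Treewidth 3.
Bags: B1 = {b, c, e, f}  B2 = {a, b, c, e}  B3 = {b, c, e, g}  B4 = {c, d, e, g}
Tree: B1–B2, B2–B3, B3–B4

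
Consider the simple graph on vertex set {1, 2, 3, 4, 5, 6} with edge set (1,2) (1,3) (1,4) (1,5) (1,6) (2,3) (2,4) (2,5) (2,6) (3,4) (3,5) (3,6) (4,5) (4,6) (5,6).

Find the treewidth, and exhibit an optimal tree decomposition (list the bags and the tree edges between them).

With just one bag of size 6, the width is 6 − 1 = 5, so tw(G) ≤ 5. Conversely, {1, 2, 3, 4, 5, 6} is a clique of size 6, and the vertices of any clique must share a bag in every tree decomposition; so some bag has ≥ 6 vertices and tw(G) ≥ 5. The upper and lower bounds meet at 5, so that is the treewidth.

Treewidth 5.
Bags: B1 = {1, 2, 3, 4, 5, 6}
Tree: (single bag)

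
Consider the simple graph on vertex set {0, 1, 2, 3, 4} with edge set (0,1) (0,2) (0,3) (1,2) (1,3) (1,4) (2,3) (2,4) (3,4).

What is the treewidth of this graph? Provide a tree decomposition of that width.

The largest bag has 4 vertices, giving width 3; this decomposition certifies tw(G) ≤ 3. On the other hand G contains the 4-clique {0, 1, 2, 3}. A clique must lie in a single bag of any decomposition, so no decomposition can have width below 3. Hence tw(G) = 3 exactly.

Treewidth 3.
One such decomposition:
Bags: B1 = {0, 1, 2, 3}  B2 = {1, 2, 3, 4}
Tree: B1–B2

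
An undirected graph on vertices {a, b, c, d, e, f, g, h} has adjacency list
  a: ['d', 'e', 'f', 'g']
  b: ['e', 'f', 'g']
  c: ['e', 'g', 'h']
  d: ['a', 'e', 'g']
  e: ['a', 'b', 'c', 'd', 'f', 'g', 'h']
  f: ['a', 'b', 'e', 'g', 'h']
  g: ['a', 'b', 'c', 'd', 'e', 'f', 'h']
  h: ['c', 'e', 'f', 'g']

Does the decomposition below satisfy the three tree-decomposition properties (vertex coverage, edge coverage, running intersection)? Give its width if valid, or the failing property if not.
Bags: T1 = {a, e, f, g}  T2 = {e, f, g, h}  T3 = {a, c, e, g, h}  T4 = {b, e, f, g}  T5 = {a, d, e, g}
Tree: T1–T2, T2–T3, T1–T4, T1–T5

No — bags containing vertex a are not connected in the tree.

A tree decomposition must satisfy three properties: every vertex lies in some bag; for every edge, both endpoints lie together in some bag; and for every vertex, the bags containing it form a connected subtree. Here bags containing vertex a are not connected in the tree, so the decomposition is invalid.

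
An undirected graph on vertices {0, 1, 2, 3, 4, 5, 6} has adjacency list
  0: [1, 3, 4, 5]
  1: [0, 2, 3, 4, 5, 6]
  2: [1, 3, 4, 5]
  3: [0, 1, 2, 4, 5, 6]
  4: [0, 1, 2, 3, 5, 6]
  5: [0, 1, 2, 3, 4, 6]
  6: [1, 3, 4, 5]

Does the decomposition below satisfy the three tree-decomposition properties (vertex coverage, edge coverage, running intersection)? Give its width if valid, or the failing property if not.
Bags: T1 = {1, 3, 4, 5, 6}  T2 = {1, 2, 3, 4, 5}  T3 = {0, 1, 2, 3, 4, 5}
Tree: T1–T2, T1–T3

No — bags containing vertex 2 are not connected in the tree.

A tree decomposition must satisfy three properties: every vertex lies in some bag; for every edge, both endpoints lie together in some bag; and for every vertex, the bags containing it form a connected subtree. Here bags containing vertex 2 are not connected in the tree, so the decomposition is invalid.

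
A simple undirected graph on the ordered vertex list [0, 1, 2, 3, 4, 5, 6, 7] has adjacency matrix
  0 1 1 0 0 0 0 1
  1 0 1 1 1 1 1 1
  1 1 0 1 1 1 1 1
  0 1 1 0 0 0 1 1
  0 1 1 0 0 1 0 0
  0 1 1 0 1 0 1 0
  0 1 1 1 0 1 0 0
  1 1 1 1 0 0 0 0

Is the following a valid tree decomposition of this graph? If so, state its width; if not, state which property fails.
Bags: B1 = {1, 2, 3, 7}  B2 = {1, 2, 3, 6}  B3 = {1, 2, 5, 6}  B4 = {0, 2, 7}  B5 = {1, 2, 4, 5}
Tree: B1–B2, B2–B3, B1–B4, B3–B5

No — edge (1,0) lies in no bag.

A tree decomposition must satisfy three properties: every vertex lies in some bag; for every edge, both endpoints lie together in some bag; and for every vertex, the bags containing it form a connected subtree. Here edge (1,0) lies in no bag, so the decomposition is invalid.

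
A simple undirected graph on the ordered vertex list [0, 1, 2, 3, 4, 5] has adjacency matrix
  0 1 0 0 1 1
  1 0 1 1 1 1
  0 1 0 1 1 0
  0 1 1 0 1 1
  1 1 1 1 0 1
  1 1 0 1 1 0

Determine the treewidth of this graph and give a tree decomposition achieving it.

Treewidth 3.
One such decomposition:
Bags: B1 = {1, 3, 4, 5}  B2 = {1, 2, 3, 4}  B3 = {0, 1, 4, 5}
Tree: B1–B2, B1–B3

Every bag has size at most 4, so the width is 4 − 1 = 3 and tw(G) ≤ 3. Conversely, {0, 1, 4, 5} is a clique of size 4, and the vertices of any clique must share a bag in every tree decomposition; so some bag has ≥ 4 vertices and tw(G) ≥ 3. Combining the bounds, tw(G) = 3.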